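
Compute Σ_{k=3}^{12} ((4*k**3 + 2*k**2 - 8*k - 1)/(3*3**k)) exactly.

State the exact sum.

Σ = 6076934/1594323

r(k) = (4*k**3 + 14*k**2 + 8*k - 3)/(3*(4*k**3 + 2*k**2 - 8*k - 1)) after simplifying.
So A=1/3 and B=1, with C=k**3 + k**2/2 - 2*k - 1/4.
Key eq: (1/3)·f(k+1) = (1)·f(k) + (k**3 + k**2/2 - 2*k - 1/4).
Degrees (0,0,3) ⇒ d ≤ 3.
Solve for f: f(k) = -3*(2*k**3 + 4*k**2 + 3*k + 4)/4 (degree 3 ≤ 3).
Certificate R = B(k−1)f/C = -3*(2*k**3 + 4*k**2 + 3*k + 4)/(4*k**3 + 2*k**2 - 8*k - 1) gives s_k = (-2*k**3 - 4*k**2 - 3*k - 4)/3**k.
Verify: (4*k**3 + 2*k**2 - 8*k - 1)/(3*3**k) matches t_k.
Sum = s_(13) − s_(3); s_(13) = -5113/1594323, s_(3) = -103/27 ⇒ 6076934/1594323.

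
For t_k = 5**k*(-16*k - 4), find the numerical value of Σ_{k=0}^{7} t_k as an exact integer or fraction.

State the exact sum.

Step 1: r(k) = 5*(4*k + 5)/(4*k + 1).
A = 5, B = 1, C = k + 1/4.
Solve (5)·f(k+1) − (1)·f(k) = k + 1/4.
d = 1 from the (0,0,1) case.
Coefficient equations give f(k) = (k - 1)/4.
Then R = B(k−1)f/C = (k - 1)/(4*k + 1), so s_k = R(k)·t_k = 4*5**k*(1 - k).
Δs = 5**k*(-16*k - 4), as required.
Σ_(k=0)^(7) t_k = s_(8) − s_(0) = -10937500 − (4) = -10937504.

Σ = -10937504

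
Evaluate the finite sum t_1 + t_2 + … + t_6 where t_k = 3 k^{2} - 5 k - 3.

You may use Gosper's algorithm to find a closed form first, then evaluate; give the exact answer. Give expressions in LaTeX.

r(k) = (3*k**2 + k - 5)/(3*k**2 - 5*k - 3) after simplifying.
A = 1, B = 1, C = k**2 - 5*k/3 - 1.
f must satisfy (1)·f(k+1) − (1)·f(k) = k**2 - 5*k/3 - 1.
From deg A=0, deg B=0, deg C=2: d=3.
Match coefficients ⇒ f(k) = k**2*(k - 4)/3.
Get s_k = R·t_k = k**2*(k - 4) with R(k) = B(k−1)f(k)/C(k) = k**2*(k - 4)/(3*k**2 - 5*k - 3).
Check: Δs_k = 3*k**2 - 5*k - 3. ✓
Telescoping: Σ = s_(7) − s_(1) = 147 − (-3) = 150.

Σ = 150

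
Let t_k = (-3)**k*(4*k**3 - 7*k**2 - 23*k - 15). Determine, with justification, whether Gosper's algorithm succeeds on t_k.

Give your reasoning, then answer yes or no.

Ratio r(k) = 3*(-4*k**3 - 5*k**2 + 25*k + 41)/(4*k**3 - 7*k**2 - 23*k - 15).
So A=-3 and B=1, with C=k**3 - 7*k**2/4 - 23*k/4 - 15/4.
Solve (-3)·f(k+1) − (1)·f(k) = k**3 - 7*k**2/4 - 23*k/4 - 15/4.
From deg A=0, deg B=0, deg C=3: d=3.
Solve for f: f(k) = -k*(k**2 - 4*k - 2)/4 (degree 3 ≤ 3).
R(k) = B(k−1)·f(k)/C(k) = -k*(k**2 - 4*k - 2)/(4*k**3 - 7*k**2 - 23*k - 15); s_k = R·t_k = (-3)**k*k*(-k**2 + 4*k + 2).
Check: Δs_k = (-3)**k*(4*k**3 - 7*k**2 - 23*k - 15). ✓

Yes. s_k = (-3)**k*k*(-k**2 + 4*k + 2).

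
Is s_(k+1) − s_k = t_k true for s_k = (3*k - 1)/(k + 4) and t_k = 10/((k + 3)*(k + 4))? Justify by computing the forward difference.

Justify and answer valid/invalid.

Invalid: residual (3*k - 11)/(k**3 + 12*k**2 + 47*k + 60) ≠ 0.

s_(k+1) = (3*k + 2)/(k + 5)
s_(k+1) − s_k = 13/(k**2 + 9*k + 20)
(s_(k+1) − s_k) − t_k = (3*k - 11)/(k**3 + 12*k**2 + 47*k + 60)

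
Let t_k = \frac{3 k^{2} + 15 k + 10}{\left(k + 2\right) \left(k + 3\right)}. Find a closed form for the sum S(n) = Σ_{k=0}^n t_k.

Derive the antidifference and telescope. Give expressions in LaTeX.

Compute t_(k+1)/t_k: get (k + 2)*(15*k + 3*(k + 1)**2 + 25)/((k + 4)*(3*k**2 + 15*k + 10)).
Normal form (A,B,C) = (k + 2, k + 4, k**2 + 5*k + 10/3).
Solve (k + 2)·f(k+1) − (k + 3)·f(k) = k**2 + 5*k + 10/3.
d = 2 from the (1,1,2) case.
Coefficient equations give f(k) = k*(3*k + 2)/3.
R(k) = B(k−1)·f(k)/C(k) = k*(k + 3)*(3*k + 2)/(3*k**2 + 15*k + 10); s_k = R·t_k = k*(3*k + 2)/(k + 2).
s_(k+1) − s_k = (3*k**2 + 15*k + 10)/(k**2 + 5*k + 6) = t_k.
Evaluate: s_(n+1) = (3*n**2 + 8*n + 5)/(n + 3); subtract s_(0) = 0 ⇒ S(n) = (3*n**2 + 8*n + 5)/(n + 3).

S(n) = \frac{3 n^{2} + 8 n + 5}{n + 3}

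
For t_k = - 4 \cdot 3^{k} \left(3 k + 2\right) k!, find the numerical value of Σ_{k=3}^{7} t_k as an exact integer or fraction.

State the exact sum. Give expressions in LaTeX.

Σ = -1058157432

The ratio is 3*(k + 1)*(3*k + 5)/(3*k + 2).
Gosper form: A/B · C(k+1)/C(k) with A=3*k + 3, B=1, C=k + 2/3.
Solve (3*k + 3)·f(k+1) − (1)·f(k) = k + 2/3.
deg f ≤ 0 (via 1,0,1).
Match coefficients ⇒ f(k) = 1/3.
Get s_k = R·t_k = -4*3**k*factorial(k) with R(k) = B(k−1)f(k)/C(k) = 1/(3*k + 2).
Verify: -4*3**k*(3*k + 2)*factorial(k) matches t_k.
Telescoping: Σ = s_(8) − s_(3) = -1058158080 − (-648) = -1058157432.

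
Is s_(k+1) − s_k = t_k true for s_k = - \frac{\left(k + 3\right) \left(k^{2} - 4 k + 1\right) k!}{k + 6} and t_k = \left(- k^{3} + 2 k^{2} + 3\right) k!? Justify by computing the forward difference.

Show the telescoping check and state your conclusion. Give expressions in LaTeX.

Invalid: residual \frac{3 \left(k^{4} + 4 k^{3} - 13 k^{2} + k - 19\right) k!}{\left(k + 6\right) \left(k + 7\right)} ≠ 0.

s_(k+1) = (k + 4)*(-k**2 + 2*k + 2)*factorial(k + 1)/(k + 7)
s_(k+1) − s_k = -(k**5 + 8*k**4 + 4*k**3 - 48*k**2 - 42*k - 69)*factorial(k)/((k + 6)*(k + 7))
(s_(k+1) − s_k) − t_k = 3*(k**4 + 4*k**3 - 13*k**2 + k - 19)*factorial(k)/((k + 6)*(k + 7))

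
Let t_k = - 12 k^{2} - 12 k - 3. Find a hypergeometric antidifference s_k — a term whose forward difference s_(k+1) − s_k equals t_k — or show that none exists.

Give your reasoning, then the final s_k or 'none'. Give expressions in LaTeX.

s_k = - 4 k^{3} + k

t_(k+1)/t_k = (4*k**2 + 12*k + 9)/(4*k**2 + 4*k + 1).
Take A(k)=1, B(k)=1, C(k)=k**2 + k + 1/4.
Key eq: (1)·f(k+1) = (1)·f(k) + (k**2 + k + 1/4).
deg f ≤ 3 (via 0,0,2).
A polynomial solution: f(k) = k*(2*k - 1)*(2*k + 1)/12.
Certificate R = B(k−1)f/C = k*(2*k - 1)/(3*(2*k + 1)) gives s_k = -4*k**3 + k.
Δs = -12*k**2 - 12*k - 3, as required.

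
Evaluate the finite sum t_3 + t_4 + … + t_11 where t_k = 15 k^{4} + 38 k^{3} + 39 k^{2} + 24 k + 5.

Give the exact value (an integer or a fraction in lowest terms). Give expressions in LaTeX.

Σ = 785637

Compute t_(k+1)/t_k: get (15*k**4 + 98*k**3 + 243*k**2 + 276*k + 121)/(15*k**4 + 38*k**3 + 39*k**2 + 24*k + 5).
A = 1, B = 1, C = k**4 + 38*k**3/15 + 13*k**2/5 + 8*k/5 + 1/3.
Need (1)·f(k+1) − (1)·f(k) = k**4 + 38*k**3/15 + 13*k**2/5 + 8*k/5 + 1/3.
Bound: deg f ≤ 5.
Match coefficients ⇒ f(k) = k*(3*k**4 + 2*k**3 - k**2 + 2*k - 1)/15.
Get s_k = R·t_k = k*(3*k**4 + 2*k**3 - k**2 + 2*k - 1) with R(k) = B(k−1)f(k)/C(k) = k*(3*k**4 + 2*k**3 - k**2 + 2*k - 1)/(15*k**4 + 38*k**3 + 39*k**2 + 24*k + 5).
s_(k+1) − s_k = 15*k**4 + 38*k**3 + 39*k**2 + 24*k + 5 = t_k.
Telescoping: Σ = s_(12) − s_(3) = 786516 − (879) = 785637.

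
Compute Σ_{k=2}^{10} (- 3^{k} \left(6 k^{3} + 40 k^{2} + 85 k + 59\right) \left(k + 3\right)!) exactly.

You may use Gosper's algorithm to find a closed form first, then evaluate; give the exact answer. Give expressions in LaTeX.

Σ = -4092493779069681960

Step 1: r(k) = 3*(6*k**4 + 82*k**3 + 415*k**2 + 922*k + 760)/(6*k**3 + 40*k**2 + 85*k + 59).
So A=3*k + 12 and B=1, with C=k**3 + 20*k**2/3 + 85*k/6 + 59/6.
Set up (3*k + 12)·f(k+1) − (1)·f(k) − (k**3 + 20*k**2/3 + 85*k/6 + 59/6) = 0.
deg f ≤ 2 (via 1,0,3).
Match coefficients ⇒ f(k) = (2*k**2 + 2*k + 1)/6.
Certificate R = B(k−1)f/C = (2*k**2 + 2*k + 1)/(6*k**3 + 40*k**2 + 85*k + 59) gives s_k = -3**k*(2*k**2 + 2*k + 1)*factorial(k + 3).
Check: Δs_k = -3**k*(6*k**3 + 40*k**2 + 85*k + 59)*factorial(k + 3). ✓
Sum = s_(11) − s_(2); s_(11) = -4092493779069696000, s_(2) = -14040 ⇒ -4092493779069681960.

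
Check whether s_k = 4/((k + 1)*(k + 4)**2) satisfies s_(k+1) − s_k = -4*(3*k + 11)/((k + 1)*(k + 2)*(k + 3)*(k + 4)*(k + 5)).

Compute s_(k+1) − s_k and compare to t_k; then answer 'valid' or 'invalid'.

s_(k+1) = 4/((k + 2)*(k + 5)**2)
s_(k+1) − s_k = 4/((k + 2)*(k + 5)**2) - 4/((k + 1)*(k + 4)**2)
(s_(k+1) − s_k) − t_k = 8*(4*k**2 + 31*k + 59)/(k**7 + 24*k**6 + 240*k**5 + 1290*k**4 + 3999*k**3 + 7086*k**2 + 6560*k + 2400)

Invalid: residual 8*(4*k**2 + 31*k + 59)/(k**7 + 24*k**6 + 240*k**5 + 1290*k**4 + 3999*k**3 + 7086*k**2 + 6560*k + 2400) ≠ 0.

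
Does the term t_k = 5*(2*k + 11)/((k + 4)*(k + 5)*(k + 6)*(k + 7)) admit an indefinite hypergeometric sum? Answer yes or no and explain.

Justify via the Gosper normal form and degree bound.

Yes. s_k = 5*k*(k + 10)/(24*(k**2 + 10*k + 24)).

The ratio is (k + 4)*(2*k + 13)/((k + 8)*(2*k + 11)).
Gosper form: A/B · C(k+1)/C(k) with A=k + 4, B=k + 8, C=k + 11/2.
Need (k + 4)·f(k+1) − (k + 7)·f(k) = k + 11/2.
From deg A=1, deg B=1, deg C=1: d=3.
Coefficient equations give f(k) = k*(k + 5)*(k + 10)/48.
So s_k = (B(k−1)f/C)·t_k = (k*(k + 5)*(k + 7)*(k + 10)/(24*(2*k + 11)))·t_k = 5*k*(k + 10)/(24*(k**2 + 10*k + 24)).
Verify: 5*(2*k + 11)/(k**4 + 22*k**3 + 179*k**2 + 638*k + 840) matches t_k.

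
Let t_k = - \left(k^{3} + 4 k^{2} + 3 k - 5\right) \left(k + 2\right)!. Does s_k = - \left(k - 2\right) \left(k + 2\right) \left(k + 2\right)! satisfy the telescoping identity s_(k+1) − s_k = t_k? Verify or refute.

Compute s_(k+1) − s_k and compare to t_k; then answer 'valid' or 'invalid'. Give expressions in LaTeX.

s_(k+1) = -(k - 1)*(k + 3)*factorial(k + 3)
s_(k+1) − s_k = -(k**3 + 4*k**2 + 3*k - 5)*factorial(k + 2)
(s_(k+1) − s_k) − t_k = 0

valid; difference matches t_k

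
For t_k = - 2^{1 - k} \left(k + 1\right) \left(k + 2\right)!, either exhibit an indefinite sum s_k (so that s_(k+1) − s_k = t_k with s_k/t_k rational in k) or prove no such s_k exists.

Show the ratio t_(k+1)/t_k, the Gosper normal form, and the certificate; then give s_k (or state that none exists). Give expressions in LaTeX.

Compute t_(k+1)/t_k: get (k + 2)*(k + 3)/(2*(k + 1)).
A = k/2 + 3/2, B = 1, C = k + 1.
Need (k/2 + 3/2)·f(k+1) − (1)·f(k) = k + 1.
d = 0 from the (1,0,1) case.
A polynomial solution: f(k) = 2.
Certificate R = B(k−1)f/C = 2/(k + 1) gives s_k = -2**(2 - k)*factorial(k + 2).
s_(k+1) − s_k = -2**(1 - k)*(k + 1)*factorial(k + 2) = t_k.

s_k = - 2^{2 - k} \left(k + 2\right)!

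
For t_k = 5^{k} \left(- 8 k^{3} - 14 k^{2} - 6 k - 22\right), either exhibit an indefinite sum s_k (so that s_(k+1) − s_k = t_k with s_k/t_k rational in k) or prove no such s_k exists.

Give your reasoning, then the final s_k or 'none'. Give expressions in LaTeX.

Ratio r(k) = 5*(4*k**3 + 19*k**2 + 29*k + 25)/(4*k**3 + 7*k**2 + 3*k + 11).
Gosper form: A/B · C(k+1)/C(k) with A=5, B=1, C=k**3 + 7*k**2/4 + 3*k/4 + 11/4.
Key eq: (5)·f(k+1) = (1)·f(k) + (k**3 + 7*k**2/4 + 3*k/4 + 11/4).
Bound: deg f ≤ 3.
Match coefficients ⇒ f(k) = (2*k**3 - 4*k**2 + 4*k + 3)/8.
So s_k = (B(k−1)f/C)·t_k = ((2*k**3 - 4*k**2 + 4*k + 3)/(2*(4*k**3 + 7*k**2 + 3*k + 11)))·t_k = 5**k*(-2*k**3 + 4*k**2 - 4*k - 3).
Check: Δs_k = 5**k*(-8*k**3 - 14*k**2 - 6*k - 22). ✓

s_k = 5^{k} \left(- 2 k^{3} + 4 k^{2} - 4 k - 3\right)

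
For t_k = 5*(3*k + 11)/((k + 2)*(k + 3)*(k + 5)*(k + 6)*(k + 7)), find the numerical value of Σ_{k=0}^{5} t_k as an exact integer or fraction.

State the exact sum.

Compute t_(k+1)/t_k: get (k + 2)*(k + 5)*(3*k + 14)/((k + 4)*(k + 8)*(3*k + 11)).
Factor: A=k + 2; B=k + 8; C=k**2 + 23*k/3 + 44/3.
Set up (k + 2)·f(k+1) − (k + 7)·f(k) − (k**2 + 23*k/3 + 44/3) = 0.
Bound: deg f ≤ 5.
Solve for f: f(k) = k*(k + 3)*(k + 4)*(k**2 + 13*k + 52)/180 (degree 5 ≤ 5).
Get s_k = R·t_k = k*(k**2 + 13*k + 52)/(12*(k**3 + 13*k**2 + 52*k + 60)) with R(k) = B(k−1)f(k)/C(k) = k*(k + 3)*(k + 7)*(k**2 + 13*k + 52)/(60*(3*k + 11)).
s_(k+1) − s_k = 5*(3*k + 11)/(k**5 + 23*k**4 + 203*k**3 + 853*k**2 + 1692*k + 1260) = t_k.
Telescoping: Σ = s_(6) − s_(0) = 83/1056 − (0) = 83/1056.

Σ = 83/1056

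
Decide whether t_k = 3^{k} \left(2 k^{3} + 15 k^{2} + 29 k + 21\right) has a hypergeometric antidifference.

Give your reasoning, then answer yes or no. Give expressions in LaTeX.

Yes. s_k = 3^{k} \left(k^{3} + 3 k^{2} + k + 3\right).

Step 1: r(k) = 3*(2*k**3 + 21*k**2 + 65*k + 67)/(2*k**3 + 15*k**2 + 29*k + 21).
Factor: A=3; B=1; C=k**3 + 15*k**2/2 + 29*k/2 + 21/2.
Need (3)·f(k+1) − (1)·f(k) = k**3 + 15*k**2/2 + 29*k/2 + 21/2.
d = 3 from the (0,0,3) case.
Coefficient equations give f(k) = (k + 3)*(k**2 + 1)/2.
Then R = B(k−1)f/C = (k + 3)*(k**2 + 1)/(2*k**3 + 15*k**2 + 29*k + 21), so s_k = R(k)·t_k = 3**k*(k**3 + 3*k**2 + k + 3).
s_(k+1) − s_k = 3**k*(2*k**3 + 15*k**2 + 29*k + 21) = t_k.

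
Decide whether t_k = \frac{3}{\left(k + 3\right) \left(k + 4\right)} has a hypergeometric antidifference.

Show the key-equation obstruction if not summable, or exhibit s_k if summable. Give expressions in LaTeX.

r(k) = (k + 3)/(k + 5) after simplifying.
A = k + 3, B = k + 5, C = 1.
Key eq: (k + 3)·f(k+1) = (k + 4)·f(k) + (1).
From deg A=1, deg B=1, deg C=0: d=1.
A polynomial solution: f(k) = k/3.
Certificate R = B(k−1)f/C = k*(k + 4)/3 gives s_k = k/(k + 3).
s_(k+1) − s_k = 3/(k**2 + 7*k + 12) = t_k.

Yes. s_k = \frac{k}{k + 3}.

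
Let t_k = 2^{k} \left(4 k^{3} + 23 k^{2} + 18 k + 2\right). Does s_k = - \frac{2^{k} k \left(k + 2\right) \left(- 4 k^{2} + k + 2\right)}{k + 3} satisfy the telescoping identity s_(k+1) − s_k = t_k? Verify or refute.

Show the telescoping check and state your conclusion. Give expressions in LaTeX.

Invalid: residual \frac{2^{k} \left(- 4 k^{4} - 31 k^{3} - 88 k^{2} - 58 k - 6\right)}{k^{2} + 7 k + 12} ≠ 0.

s_(k+1) = -2**(k + 1)*(k + 1)*(k + 3)*(k - 4*(k + 1)**2 + 3)/(k + 4)
s_(k+1) − s_k = 2**k*(4*k**5 + 47*k**4 + 196*k**3 + 316*k**2 + 172*k + 18)/(k**2 + 7*k + 12)
(s_(k+1) − s_k) − t_k = 2**k*(-4*k**4 - 31*k**3 - 88*k**2 - 58*k - 6)/(k**2 + 7*k + 12)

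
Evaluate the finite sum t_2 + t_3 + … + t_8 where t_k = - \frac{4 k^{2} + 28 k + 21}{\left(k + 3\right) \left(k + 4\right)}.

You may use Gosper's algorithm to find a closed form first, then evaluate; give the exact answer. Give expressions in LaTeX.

r(k) = (k + 3)*(28*k + 4*(k + 1)**2 + 49)/((k + 5)*(4*k**2 + 28*k + 21)) after simplifying.
A = k + 3, B = k + 5, C = k**2 + 7*k + 21/4.
f must satisfy (k + 3)·f(k+1) − (k + 4)·f(k) = k**2 + 7*k + 21/4.
deg f ≤ 2 (via 1,1,2).
Solving with deg f ≤ 2: f(k) = k*(4*k + 3)/4.
Get s_k = R·t_k = k*(-4*k - 3)/(k + 3) with R(k) = B(k−1)f(k)/C(k) = k*(k + 4)*(4*k + 3)/(4*k**2 + 28*k + 21).
Δs = (-4*k**2 - 28*k - 21)/(k**2 + 7*k + 12), as required.
Evaluate s at k=9 and k=2: -117/4 and -22/5; difference -497/20.

Σ = -497/20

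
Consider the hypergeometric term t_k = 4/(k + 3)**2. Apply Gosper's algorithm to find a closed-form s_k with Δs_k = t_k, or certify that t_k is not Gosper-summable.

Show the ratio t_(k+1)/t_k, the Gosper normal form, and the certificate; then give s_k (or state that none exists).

r(k) = (k + 3)**2/(k + 4)**2 after simplifying.
Take A(k)=k**2 + 6*k + 9, B(k)=k**2 + 8*k + 16, C(k)=1.
Need (k**2 + 6*k + 9)·f(k+1) − (k**2 + 6*k + 9)·f(k) = 1.
Degrees (2,2,0) ⇒ d ≤ 0.
Put f(k) = c0: A·f(k+1) − B(k−1)·f(k) − C = -1; need -1 = 0 — inconsistent ⇒ no f, not summable.

no hypergeometric antidifference exists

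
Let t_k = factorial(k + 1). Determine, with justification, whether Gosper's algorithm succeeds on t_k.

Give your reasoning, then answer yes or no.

No. Not Gosper-summable.

The ratio is k + 2.
Normal form (A,B,C) = (k + 2, 1, 1).
Key eq: (k + 2)·f(k+1) = (1)·f(k) + (1).
d = -1 from the (1,0,0) case.
Negative degree bound (-1): no f exists, t_k not Gosper-summable.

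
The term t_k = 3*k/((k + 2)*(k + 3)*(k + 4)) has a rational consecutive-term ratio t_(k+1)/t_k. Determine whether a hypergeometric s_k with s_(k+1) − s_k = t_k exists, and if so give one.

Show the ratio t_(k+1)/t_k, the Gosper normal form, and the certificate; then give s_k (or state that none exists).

s_k = k*(k - 1)/(2*(k + 2)*(k + 3))

Ratio r(k) = (k + 1)*(k + 2)/(k*(k + 5)).
Factor: A=k + 2; B=k + 5; C=k.
Set up (k + 2)·f(k+1) − (k + 4)·f(k) − (k) = 0.
deg f ≤ 2 (via 1,1,1).
Match coefficients ⇒ f(k) = k*(k - 1)/6.
Then R = B(k−1)f/C = (k - 1)*(k + 4)/6, so s_k = R(k)·t_k = k*(k - 1)/(2*(k + 2)*(k + 3)).
Check: Δs_k = 3*k/(k**3 + 9*k**2 + 26*k + 24). ✓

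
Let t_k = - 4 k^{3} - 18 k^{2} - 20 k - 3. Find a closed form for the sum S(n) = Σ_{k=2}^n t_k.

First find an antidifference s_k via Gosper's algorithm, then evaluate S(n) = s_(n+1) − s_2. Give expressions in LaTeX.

t_(k+1)/t_k = (4*k**3 + 30*k**2 + 68*k + 45)/(4*k**3 + 18*k**2 + 20*k + 3).
A = 1, B = 1, C = k**3 + 9*k**2/2 + 5*k + 3/4.
Set up (1)·f(k+1) − (1)·f(k) − (k**3 + 9*k**2/2 + 5*k + 3/4) = 0.
d = 4 from the (0,0,3) case.
Solving with deg f ≤ 4: f(k) = k*(k + 2)*(k**2 + 2*k - 2)/4.
R(k) = B(k−1)·f(k)/C(k) = k*(k + 2)*(k**2 + 2*k - 2)/((2*k + 3)*(2*k**2 + 6*k + 1)); s_k = R·t_k = k*(-k**3 - 4*k**2 - 2*k + 4).
s_(k+1) − s_k = -4*k**3 - 18*k**2 - 20*k - 3 = t_k.
Telescope: S(n) = s_(n+1) − s_(2) = -n**4 - 8*n**3 - 20*n**2 - 16*n - 3 − (-48) = -n**4 - 8*n**3 - 20*n**2 - 16*n + 45.

S(n) = - n^{4} - 8 n^{3} - 20 n^{2} - 16 n + 45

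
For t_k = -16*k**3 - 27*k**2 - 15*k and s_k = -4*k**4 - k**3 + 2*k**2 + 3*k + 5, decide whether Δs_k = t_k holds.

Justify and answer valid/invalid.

s_(k+1) = -4*k**4 - 17*k**3 - 25*k**2 - 12*k + 5
s_(k+1) − s_k = k*(-16*k**2 - 27*k - 15)
(s_(k+1) − s_k) − t_k = 0

Valid — Δs_k = t_k.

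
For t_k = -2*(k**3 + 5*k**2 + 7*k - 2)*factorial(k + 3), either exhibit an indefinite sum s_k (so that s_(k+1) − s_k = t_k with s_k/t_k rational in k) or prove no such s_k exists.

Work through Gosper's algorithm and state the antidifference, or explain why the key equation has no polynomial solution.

s_k = -2*(k**2 - 2)*factorial(k + 3)

r(k) = (k**4 + 12*k**3 + 52*k**2 + 91*k + 44)/(k**3 + 5*k**2 + 7*k - 2) after simplifying.
Take A(k)=k + 4, B(k)=1, C(k)=k**3 + 5*k**2 + 7*k - 2.
Key eq: (k + 4)·f(k+1) = (1)·f(k) + (k**3 + 5*k**2 + 7*k - 2).
Degrees (1,0,3) ⇒ d ≤ 2.
Coefficient equations give f(k) = k**2 - 2.
So s_k = (B(k−1)f/C)·t_k = ((k**2 - 2)/(k**3 + 5*k**2 + 7*k - 2))·t_k = -2*(k**2 - 2)*factorial(k + 3).
Δs = -2*(k**3 + 5*k**2 + 7*k - 2)*factorial(k + 3), as required.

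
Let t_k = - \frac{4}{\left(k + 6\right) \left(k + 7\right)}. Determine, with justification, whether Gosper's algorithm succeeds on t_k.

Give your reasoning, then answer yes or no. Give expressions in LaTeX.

Yes. s_k = - \frac{2 k}{3 k + 18}.

Step 1: r(k) = (k + 6)/(k + 8).
Factor: A=k + 6; B=k + 8; C=1.
Need (k + 6)·f(k+1) − (k + 7)·f(k) = 1.
deg f ≤ 1 (via 1,1,0).
A polynomial solution: f(k) = k/6.
So s_k = (B(k−1)f/C)·t_k = (k*(k + 7)/6)·t_k = -2*k/(3*k + 18).
s_(k+1) − s_k = -4/(k**2 + 13*k + 42) = t_k.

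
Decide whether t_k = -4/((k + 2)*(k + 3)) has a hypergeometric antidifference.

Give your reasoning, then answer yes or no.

Yes. s_k = -2*k/(k + 2).

The ratio is (k + 2)/(k + 4).
Take A(k)=k + 2, B(k)=k + 4, C(k)=1.
Need (k + 2)·f(k+1) − (k + 3)·f(k) = 1.
Bound: deg f ≤ 1.
Solve for f: f(k) = k/2 (degree 1 ≤ 1).
Then R = B(k−1)f/C = k*(k + 3)/2, so s_k = R(k)·t_k = -2*k/(k + 2).
Δs = -4/(k**2 + 5*k + 6), as required.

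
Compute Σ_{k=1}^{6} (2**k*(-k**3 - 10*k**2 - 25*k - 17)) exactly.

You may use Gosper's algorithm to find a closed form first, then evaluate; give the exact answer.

Σ = -71790

The ratio is 2*(k**3 + 13*k**2 + 48*k + 53)/(k**3 + 10*k**2 + 25*k + 17).
A = 2, B = 1, C = k**3 + 10*k**2 + 25*k + 17.
Set up (2)·f(k+1) − (1)·f(k) − (k**3 + 10*k**2 + 25*k + 17) = 0.
deg f ≤ 3 (via 0,0,3).
Coefficient equations give f(k) = k**3 + 4*k**2 + 3*k + 1.
Get s_k = R·t_k = 2**k*(-k**3 - 4*k**2 - 3*k - 1) with R(k) = B(k−1)f(k)/C(k) = (k**3 + 4*k**2 + 3*k + 1)/(k**3 + 10*k**2 + 25*k + 17).
s_(k+1) − s_k = 2**k*(-k**3 - 10*k**2 - 25*k - 17) = t_k.
Σ_(k=1)^(6) t_k = s_(7) − s_(1) = -71808 − (-18) = -71790.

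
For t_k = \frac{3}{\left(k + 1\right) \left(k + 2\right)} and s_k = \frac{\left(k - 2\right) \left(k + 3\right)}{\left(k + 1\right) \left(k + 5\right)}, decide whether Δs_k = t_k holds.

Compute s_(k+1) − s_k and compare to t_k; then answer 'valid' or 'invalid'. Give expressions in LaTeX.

s_(k+1) = (k - 1)*(k + 4)/((k + 2)*(k + 6))
s_(k+1) − s_k = (5*k**2 + 27*k + 52)/(k**4 + 14*k**3 + 65*k**2 + 112*k + 60)
(s_(k+1) − s_k) − t_k = 2*(k**2 - 3*k - 19)/(k**4 + 14*k**3 + 65*k**2 + 112*k + 60)

Invalid: residual \frac{2 \left(k^{2} - 3 k - 19\right)}{k^{4} + 14 k^{3} + 65 k^{2} + 112 k + 60} ≠ 0.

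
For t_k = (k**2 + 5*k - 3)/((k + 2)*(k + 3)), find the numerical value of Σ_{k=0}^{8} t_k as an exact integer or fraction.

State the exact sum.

Σ = 117/22

Step 1: r(k) = (k + 2)*(5*k + (k + 1)**2 + 2)/((k + 4)*(k**2 + 5*k - 3)).
Take A(k)=k + 2, B(k)=k + 4, C(k)=k**2 + 5*k - 3.
Solve (k + 2)·f(k+1) − (k + 3)·f(k) = k**2 + 5*k - 3.
deg f ≤ 2 (via 1,1,2).
Match coefficients ⇒ f(k) = k*(2*k - 5)/2.
Then R = B(k−1)f/C = k*(k + 3)*(2*k - 5)/(2*(k**2 + 5*k - 3)), so s_k = R(k)·t_k = k*(2*k - 5)/(2*(k + 2)).
Verify: (k**2 + 5*k - 3)/(k**2 + 5*k + 6) matches t_k.
Σ_(k=0)^(8) t_k = s_(9) − s_(0) = 117/22 − (0) = 117/22.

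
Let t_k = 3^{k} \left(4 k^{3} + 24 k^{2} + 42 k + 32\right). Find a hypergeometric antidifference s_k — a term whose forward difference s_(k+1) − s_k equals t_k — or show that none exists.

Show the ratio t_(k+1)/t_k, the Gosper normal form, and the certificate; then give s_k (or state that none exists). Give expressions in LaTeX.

The ratio is 3*(2*k**3 + 18*k**2 + 51*k + 51)/(2*k**3 + 12*k**2 + 21*k + 16).
Gosper form: A/B · C(k+1)/C(k) with A=3, B=1, C=k**3 + 6*k**2 + 21*k/2 + 8.
Need (3)·f(k+1) − (1)·f(k) = k**3 + 6*k**2 + 21*k/2 + 8.
deg f ≤ 3 (via 0,0,3).
Solving with deg f ≤ 3: f(k) = (2*k**3 + 3*k**2 + 3*k + 4)/4.
Certificate R = B(k−1)f/C = (2*k**3 + 3*k**2 + 3*k + 4)/(2*(2*k**3 + 12*k**2 + 21*k + 16)) gives s_k = 3**k*(2*k**3 + 3*k**2 + 3*k + 4).
Check: Δs_k = 3**k*(4*k**3 + 24*k**2 + 42*k + 32). ✓

s_k = 3^{k} \left(2 k^{3} + 3 k^{2} + 3 k + 4\right)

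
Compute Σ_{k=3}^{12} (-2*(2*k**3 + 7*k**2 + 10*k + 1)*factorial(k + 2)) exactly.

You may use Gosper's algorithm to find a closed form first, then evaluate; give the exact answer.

t_(k+1)/t_k = (2*k**4 + 19*k**3 + 69*k**2 + 110*k + 60)/(2*k**3 + 7*k**2 + 10*k + 1).
A = k + 3, B = 1, C = k**3 + 7*k**2/2 + 5*k + 1/2.
Solve (k + 3)·f(k+1) − (1)·f(k) = k**3 + 7*k**2/2 + 5*k + 1/2.
Bound: deg f ≤ 2.
Solve for f: f(k) = (k - 1)*(2*k + 1)/2 (degree 2 ≤ 2).
R(k) = B(k−1)·f(k)/C(k) = (k - 1)*(2*k + 1)/(2*k**3 + 7*k**2 + 10*k + 1); s_k = R·t_k = -2*(k - 1)*(2*k + 1)*factorial(k + 2).
Verify: -2*(2*k**3 + 7*k**2 + 10*k + 1)*factorial(k + 2) matches t_k.
Telescoping: Σ = s_(13) − s_(3) = -847372990464000 − (-3360) = -847372990460640.

Σ = -847372990460640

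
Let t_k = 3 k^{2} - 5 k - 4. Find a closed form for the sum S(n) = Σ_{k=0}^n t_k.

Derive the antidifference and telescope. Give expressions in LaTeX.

S(n) = n^{3} - n^{2} - 6 n - 4

t_(k+1)/t_k = (3*k**2 + k - 6)/(3*k**2 - 5*k - 4).
Factor: A=1; B=1; C=k**2 - 5*k/3 - 4/3.
Key eq: (1)·f(k+1) = (1)·f(k) + (k**2 - 5*k/3 - 4/3).
d = 3 from the (0,0,2) case.
Solving with deg f ≤ 3: f(k) = k*(k**2 - 4*k - 1)/3.
Then R = B(k−1)f/C = k*(k**2 - 4*k - 1)/(3*k**2 - 5*k - 4), so s_k = R(k)·t_k = k*(k**2 - 4*k - 1).
Verify: 3*k**2 - 5*k - 4 matches t_k.
s_(n+1) = n**3 - n**2 - 6*n - 4 and s_(0) = 0, so S(n) = n**3 - n**2 - 6*n - 4.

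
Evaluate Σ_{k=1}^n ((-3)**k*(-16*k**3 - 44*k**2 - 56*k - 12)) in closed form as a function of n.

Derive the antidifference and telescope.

S(n) = -12*(-3)**n*n**3 - 42*(-3)**n*n**2 - 54*(-3)**n*n - 15*(-3)**n + 15

r(k) = 3*(-4*k**3 - 23*k**2 - 48*k - 32)/(4*k**3 + 11*k**2 + 14*k + 3) after simplifying.
Gosper form: A/B · C(k+1)/C(k) with A=-3, B=1, C=k**3 + 11*k**2/4 + 7*k/2 + 3/4.
f must satisfy (-3)·f(k+1) − (1)·f(k) = k**3 + 11*k**2/4 + 7*k/2 + 3/4.
Bound: deg f ≤ 3.
Coefficient equations give f(k) = -(4*k**3 + 2*k**2 + 2*k - 3)/16.
Get s_k = R·t_k = (-3)**k*(4*k**3 + 2*k**2 + 2*k - 3) with R(k) = B(k−1)f(k)/C(k) = -(4*k**3 + 2*k**2 + 2*k - 3)/(4*(4*k**3 + 11*k**2 + 14*k + 3)).
Check: Δs_k = (-3)**k*(-16*k**3 - 44*k**2 - 56*k - 12). ✓
Evaluate: s_(n+1) = (-3)**(n + 1)*(4*n**3 + 14*n**2 + 18*n + 5); subtract s_(1) = -15 ⇒ S(n) = -12*(-3)**n*n**3 - 42*(-3)**n*n**2 - 54*(-3)**n*n - 15*(-3)**n + 15.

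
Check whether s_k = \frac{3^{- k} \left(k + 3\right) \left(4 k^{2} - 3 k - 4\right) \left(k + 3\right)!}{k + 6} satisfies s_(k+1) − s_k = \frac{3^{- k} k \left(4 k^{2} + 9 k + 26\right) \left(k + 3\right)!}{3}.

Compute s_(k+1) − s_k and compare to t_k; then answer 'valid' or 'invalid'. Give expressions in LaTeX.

Invalid: residual - \frac{3^{- k} \left(4 k^{4} + 33 k^{3} + 68 k^{2} + 165 k + 12\right) \left(k + 3\right)!}{\left(k + 6\right) \left(k + 7\right)} ≠ 0.

s_(k+1) = (k + 4)*(4*k**2 + 5*k - 3)*factorial(k + 4)/(3*3**k*(k + 7))
s_(k+1) − s_k = (4*k**5 + 49*k**4 + 212*k**3 + 512*k**2 + 597*k - 36)*factorial(k + 3)/(3*3**k*(k + 6)*(k + 7))
(s_(k+1) − s_k) − t_k = -(4*k**4 + 33*k**3 + 68*k**2 + 165*k + 12)*factorial(k + 3)/(3**k*(k + 6)*(k + 7))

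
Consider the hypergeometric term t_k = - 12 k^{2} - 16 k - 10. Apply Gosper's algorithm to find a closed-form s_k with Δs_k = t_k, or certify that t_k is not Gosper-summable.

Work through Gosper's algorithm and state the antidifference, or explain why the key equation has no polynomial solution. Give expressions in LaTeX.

The ratio is (6*k**2 + 20*k + 19)/(6*k**2 + 8*k + 5).
Gosper form: A/B · C(k+1)/C(k) with A=1, B=1, C=k**2 + 4*k/3 + 5/6.
f must satisfy (1)·f(k+1) − (1)·f(k) = k**2 + 4*k/3 + 5/6.
d = 3 from the (0,0,2) case.
Coefficient equations give f(k) = k*(2*k**2 + k + 2)/6.
R(k) = B(k−1)·f(k)/C(k) = k*(2*k**2 + k + 2)/(6*k**2 + 8*k + 5); s_k = R·t_k = 2*k*(-2*k**2 - k - 2).
s_(k+1) − s_k = -12*k**2 - 16*k - 10 = t_k.

s_k = 2 k \left(- 2 k^{2} - k - 2\right)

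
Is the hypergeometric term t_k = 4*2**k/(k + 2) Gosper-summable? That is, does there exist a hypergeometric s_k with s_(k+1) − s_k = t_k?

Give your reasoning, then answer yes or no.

Compute t_(k+1)/t_k: get 2*(k + 2)/(k + 3).
A = 2*k + 4, B = k + 3, C = 1.
f must satisfy (2*k + 4)·f(k+1) − (k + 2)·f(k) = 1.
From deg A=1, deg B=1, deg C=0: d=-1.
Bound -1 < 0, so the key equation has no polynomial solution.

No. Not Gosper-summable.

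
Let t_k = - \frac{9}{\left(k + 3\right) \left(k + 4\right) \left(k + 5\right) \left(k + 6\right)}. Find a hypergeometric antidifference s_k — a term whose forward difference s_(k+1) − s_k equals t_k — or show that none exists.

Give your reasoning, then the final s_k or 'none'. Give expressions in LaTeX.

s_k = \frac{k \left(- k^{2} - 12 k - 47\right)}{20 \left(k + 3\right) \left(k + 4\right) \left(k + 5\right)}

The ratio is (k + 3)/(k + 7).
Gosper form: A/B · C(k+1)/C(k) with A=k + 3, B=k + 7, C=1.
Need (k + 3)·f(k+1) − (k + 6)·f(k) = 1.
Bound: deg f ≤ 3.
A polynomial solution: f(k) = k*(k**2 + 12*k + 47)/180.
Get s_k = R·t_k = k*(-k**2 - 12*k - 47)/(20*(k + 3)*(k + 4)*(k + 5)) with R(k) = B(k−1)f(k)/C(k) = k*(k + 6)*(k**2 + 12*k + 47)/180.
Check: Δs_k = -9/(k**4 + 18*k**3 + 119*k**2 + 342*k + 360). ✓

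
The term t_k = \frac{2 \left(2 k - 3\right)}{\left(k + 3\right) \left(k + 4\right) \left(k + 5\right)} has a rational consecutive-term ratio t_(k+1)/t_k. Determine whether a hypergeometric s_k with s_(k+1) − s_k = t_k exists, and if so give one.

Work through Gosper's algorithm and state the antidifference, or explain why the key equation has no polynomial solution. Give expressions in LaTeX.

s_k = \frac{k \left(k - 9\right)}{4 \left(k + 3\right) \left(k + 4\right)}

The ratio is (k + 3)*(2*k - 1)/((k + 6)*(2*k - 3)).
So A=k + 3 and B=k + 6, with C=k - 3/2.
Solve (k + 3)·f(k+1) − (k + 5)·f(k) = k - 3/2.
Bound: deg f ≤ 2.
Match coefficients ⇒ f(k) = k*(k - 9)/16.
Certificate R = B(k−1)f/C = k*(k - 9)*(k + 5)/(8*(2*k - 3)) gives s_k = k*(k - 9)/(4*(k + 3)*(k + 4)).
Verify: 2*(2*k - 3)/(k**3 + 12*k**2 + 47*k + 60) matches t_k.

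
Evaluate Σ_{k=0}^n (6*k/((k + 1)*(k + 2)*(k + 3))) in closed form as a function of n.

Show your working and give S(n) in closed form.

S(n) = 3*n*(n + 1)/(2*(n**2 + 5*n + 6))

Step 1: r(k) = (k + 1)**2/(k*(k + 4)).
Factor: A=k + 1; B=k + 4; C=k.
f must satisfy (k + 1)·f(k+1) − (k + 3)·f(k) = k.
From deg A=1, deg B=1, deg C=1: d=2.
Coefficient equations give f(k) = k*(k - 1)/4.
So s_k = (B(k−1)f/C)·t_k = ((k - 1)*(k + 3)/4)·t_k = 3*k*(k - 1)/(2*(k + 1)*(k + 2)).
Verify: 6*k/(k**3 + 6*k**2 + 11*k + 6) matches t_k.
s_(n+1) = 3*n*(n + 1)/(2*(n**2 + 5*n + 6)) and s_(0) = 0, so S(n) = 3*n*(n + 1)/(2*(n**2 + 5*n + 6)).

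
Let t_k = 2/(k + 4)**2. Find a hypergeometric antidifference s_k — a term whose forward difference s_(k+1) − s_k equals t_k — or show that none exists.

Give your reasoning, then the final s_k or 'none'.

The ratio is (k + 4)**2/(k + 5)**2.
So A=k**2 + 8*k + 16 and B=k**2 + 10*k + 25, with C=1.
Need (k**2 + 8*k + 16)·f(k+1) − (k**2 + 8*k + 16)·f(k) = 1.
Bound: deg f ≤ 0.
Write f(k) = c0. Then LHS − RHS = -1, requiring -1 = 0: contradictory. No certificate.

none (Gosper's algorithm certifies no s_k)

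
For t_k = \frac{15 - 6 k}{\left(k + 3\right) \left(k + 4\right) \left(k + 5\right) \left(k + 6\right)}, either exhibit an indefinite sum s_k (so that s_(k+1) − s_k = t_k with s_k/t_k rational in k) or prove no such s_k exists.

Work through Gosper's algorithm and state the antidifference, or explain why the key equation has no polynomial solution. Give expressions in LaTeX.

Step 1: r(k) = (k + 3)*(2*k - 3)/((k + 7)*(2*k - 5)).
Normal form (A,B,C) = (k + 3, k + 7, k - 5/2).
Solve (k + 3)·f(k+1) − (k + 6)·f(k) = k - 5/2.
Degrees (1,1,1) ⇒ d ≤ 3.
Solving with deg f ≤ 3: f(k) = -k*(k**2 + 12*k + 137)/180.
Get s_k = R·t_k = k*(k**2 + 12*k + 137)/(30*(k + 3)*(k + 4)*(k + 5)) with R(k) = B(k−1)f(k)/C(k) = -k*(k + 6)*(k**2 + 12*k + 137)/(90*(2*k - 5)).
Check: Δs_k = 3*(5 - 2*k)/(k**4 + 18*k**3 + 119*k**2 + 342*k + 360). ✓

s_k = \frac{k \left(k^{2} + 12 k + 137\right)}{30 \left(k + 3\right) \left(k + 4\right) \left(k + 5\right)}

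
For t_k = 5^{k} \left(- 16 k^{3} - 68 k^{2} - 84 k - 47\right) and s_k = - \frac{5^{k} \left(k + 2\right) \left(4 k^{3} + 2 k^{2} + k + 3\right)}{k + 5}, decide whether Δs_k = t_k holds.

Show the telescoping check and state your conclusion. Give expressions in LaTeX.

s_(k+1) = -5**(k + 1)*(k + 3)*(k + 4*(k + 1)**3 + 2*(k + 1)**2 + 4)/(k + 6)
s_(k+1) − s_k = 5**k*(-16*k**5 - 196*k**4 - 880*k**3 - 1745*k**2 - 1639*k - 714)/(k**2 + 11*k + 30)
(s_(k+1) − s_k) − t_k = 5**k*(48*k**4 + 432*k**3 + 1266*k**2 + 1398*k + 696)/(k**2 + 11*k + 30)

Invalid: residual \frac{5^{k} \left(48 k^{4} + 432 k^{3} + 1266 k^{2} + 1398 k + 696\right)}{k^{2} + 11 k + 30} ≠ 0.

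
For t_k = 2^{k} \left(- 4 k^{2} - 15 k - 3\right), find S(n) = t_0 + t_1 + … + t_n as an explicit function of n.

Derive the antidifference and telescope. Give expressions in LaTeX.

Step 1: r(k) = 2*(4*k**2 + 23*k + 22)/(4*k**2 + 15*k + 3).
So A=2 and B=1, with C=k**2 + 15*k/4 + 3/4.
Solve (2)·f(k+1) − (1)·f(k) = k**2 + 15*k/4 + 3/4.
d = 2 from the (0,0,2) case.
A polynomial solution: f(k) = (k - 1)*(4*k + 3)/4.
Then R = B(k−1)f/C = (k - 1)*(4*k + 3)/(4*k**2 + 15*k + 3), so s_k = R(k)·t_k = 2**k*(-4*k**2 + k + 3).
Verify: 2**k*(-4*k**2 - 15*k - 3) matches t_k.
s_(n+1) = 2**(n + 1)*n*(-4*n - 7) and s_(0) = 3, so S(n) = -8*2**n*n**2 - 14*2**n*n - 3.

S(n) = - 8 \cdot 2^{n} n^{2} - 14 \cdot 2^{n} n - 3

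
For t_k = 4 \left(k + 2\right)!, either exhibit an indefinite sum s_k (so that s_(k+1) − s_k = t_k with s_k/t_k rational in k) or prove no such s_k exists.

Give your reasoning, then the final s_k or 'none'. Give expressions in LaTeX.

not Gosper-summable; s_k does not exist

Compute t_(k+1)/t_k: get k + 3.
A = k + 3, B = 1, C = 1.
Set up (k + 3)·f(k+1) − (1)·f(k) − (1) = 0.
Bound: deg f ≤ -1.
Bound -1 < 0, so the key equation has no polynomial solution.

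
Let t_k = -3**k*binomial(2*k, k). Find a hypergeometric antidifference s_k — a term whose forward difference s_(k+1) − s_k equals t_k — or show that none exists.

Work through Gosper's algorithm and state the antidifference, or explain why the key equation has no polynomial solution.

no hypergeometric antidifference exists

Ratio r(k) = 6*(2*k + 1)/(k + 1).
Gosper form: A/B · C(k+1)/C(k) with A=12*k + 6, B=k + 1, C=1.
f must satisfy (12*k + 6)·f(k+1) − (k)·f(k) = 1.
From deg A=1, deg B=1, deg C=0: d=-1.
deg f ≤ -1 is impossible — no certificate.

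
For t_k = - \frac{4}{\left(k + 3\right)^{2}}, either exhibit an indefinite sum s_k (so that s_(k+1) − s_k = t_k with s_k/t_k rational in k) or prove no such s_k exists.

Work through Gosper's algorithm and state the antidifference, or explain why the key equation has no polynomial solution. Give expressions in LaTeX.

none — t_k is not Gosper-summable

t_(k+1)/t_k = (k + 3)**2/(k + 4)**2.
So A=k**2 + 6*k + 9 and B=k**2 + 8*k + 16, with C=1.
Solve (k**2 + 6*k + 9)·f(k+1) − (k**2 + 6*k + 9)·f(k) = 1.
deg f ≤ 0 (via 2,2,0).
f = c0 ⇒ A·f(k+1) − B(k−1)·f(k) − C = -1. The system {-1 = 0} is inconsistent; no antidifference.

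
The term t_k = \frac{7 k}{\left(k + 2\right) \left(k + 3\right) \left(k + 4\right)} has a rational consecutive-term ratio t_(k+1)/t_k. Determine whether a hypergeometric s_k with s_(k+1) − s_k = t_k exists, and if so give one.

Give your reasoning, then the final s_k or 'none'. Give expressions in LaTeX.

s_k = \frac{7 k \left(k - 1\right)}{6 \left(k + 2\right) \left(k + 3\right)}

r(k) = (k + 1)*(k + 2)/(k*(k + 5)) after simplifying.
Normal form (A,B,C) = (k + 2, k + 5, k).
f must satisfy (k + 2)·f(k+1) − (k + 4)·f(k) = k.
Degrees (1,1,1) ⇒ d ≤ 2.
Solving with deg f ≤ 2: f(k) = k*(k - 1)/6.
Then R = B(k−1)f/C = (k - 1)*(k + 4)/6, so s_k = R(k)·t_k = 7*k*(k - 1)/(6*(k + 2)*(k + 3)).
Check: Δs_k = 7*k/(k**3 + 9*k**2 + 26*k + 24). ✓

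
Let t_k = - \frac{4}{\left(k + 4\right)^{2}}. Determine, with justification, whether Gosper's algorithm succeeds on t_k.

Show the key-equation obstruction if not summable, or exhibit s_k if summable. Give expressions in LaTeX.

No — t_k has no hypergeometric antidifference.

r(k) = (k + 4)**2/(k + 5)**2 after simplifying.
A = k**2 + 8*k + 16, B = k**2 + 10*k + 25, C = 1.
Key eq: (k**2 + 8*k + 16)·f(k+1) = (k**2 + 8*k + 16)·f(k) + (1).
d = 0 from the (2,2,0) case.
Generic f = c0 gives residual -1; -1 = 0 cannot hold, so t_k is not Gosper-summable.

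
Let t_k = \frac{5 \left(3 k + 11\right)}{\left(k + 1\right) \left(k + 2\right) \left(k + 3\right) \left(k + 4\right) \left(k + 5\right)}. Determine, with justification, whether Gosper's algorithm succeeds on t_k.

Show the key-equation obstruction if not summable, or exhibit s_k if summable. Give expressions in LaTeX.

Yes. s_k = \frac{5 k \left(k^{2} + 7 k + 14\right)}{8 \left(k^{3} + 7 k^{2} + 14 k + 8\right)}.

Compute t_(k+1)/t_k: get (k + 1)*(3*k + 14)/((k + 6)*(3*k + 11)).
Take A(k)=k + 1, B(k)=k + 6, C(k)=k + 11/3.
Need (k + 1)·f(k+1) − (k + 5)·f(k) = k + 11/3.
deg f ≤ 4 (via 1,1,1).
Coefficient equations give f(k) = k*(k + 3)*(k**2 + 7*k + 14)/24.
Then R = B(k−1)f/C = k*(k + 3)*(k + 5)*(k**2 + 7*k + 14)/(8*(3*k + 11)), so s_k = R(k)·t_k = 5*k*(k**2 + 7*k + 14)/(8*(k**3 + 7*k**2 + 14*k + 8)).
Verify: 5*(3*k + 11)/(k**5 + 15*k**4 + 85*k**3 + 225*k**2 + 274*k + 120) matches t_k.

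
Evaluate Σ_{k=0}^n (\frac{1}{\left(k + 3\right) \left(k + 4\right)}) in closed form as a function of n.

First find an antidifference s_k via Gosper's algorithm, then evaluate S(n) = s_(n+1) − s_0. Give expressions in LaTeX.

Step 1: r(k) = (k + 3)/(k + 5).
Normal form (A,B,C) = (k + 3, k + 5, 1).
Solve (k + 3)·f(k+1) − (k + 4)·f(k) = 1.
Bound: deg f ≤ 1.
Solve for f: f(k) = k/3 (degree 1 ≤ 1).
R(k) = B(k−1)·f(k)/C(k) = k*(k + 4)/3; s_k = R·t_k = k/(3*(k + 3)).
s_(k+1) − s_k = 1/(k**2 + 7*k + 12) = t_k.
Telescope: S(n) = s_(n+1) − s_(0) = (n + 1)/(3*(n + 4)) − (0) = (n + 1)/(3*(n + 4)).

S(n) = \frac{n + 1}{3 \left(n + 4\right)}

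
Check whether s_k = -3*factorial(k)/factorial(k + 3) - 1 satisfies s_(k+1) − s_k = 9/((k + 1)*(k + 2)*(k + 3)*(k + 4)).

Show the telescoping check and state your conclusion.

s_(k+1) = -3*factorial(k + 1)/factorial(k + 4) - 1
s_(k+1) − s_k = 9/((k + 1)*(k + 2)*(k + 3)*(k + 4))
(s_(k+1) − s_k) − t_k = 0

valid (s_(k+1) − s_k reduces to t_k)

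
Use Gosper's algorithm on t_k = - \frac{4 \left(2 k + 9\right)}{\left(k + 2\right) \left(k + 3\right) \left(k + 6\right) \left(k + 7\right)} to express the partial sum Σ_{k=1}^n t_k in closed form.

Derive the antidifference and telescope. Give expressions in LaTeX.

S(n) = \frac{4 n \left(- n - 10\right)}{21 \left(n^{2} + 10 n + 21\right)}

r(k) = (k + 2)*(k + 6)*(2*k + 11)/((k + 4)*(k + 8)*(2*k + 9)) after simplifying.
Factor: A=k + 2; B=k + 8; C=k**3 + 27*k**2/2 + 121*k/2 + 90.
f must satisfy (k + 2)·f(k+1) − (k + 7)·f(k) = k**3 + 27*k**2/2 + 121*k/2 + 90.
deg f ≤ 5 (via 1,1,3).
Match coefficients ⇒ f(k) = k*(k + 3)*(k + 4)*(k + 5)*(k + 8)/24.
So s_k = (B(k−1)f/C)·t_k = (k*(k + 3)*(k + 7)*(k + 8)/(12*(2*k + 9)))·t_k = k*(-k - 8)/(3*(k**2 + 8*k + 12)).
Δs = 4*(-2*k - 9)/(k**4 + 18*k**3 + 113*k**2 + 288*k + 252), as required.
s_(n+1) = (-n**2 - 10*n - 9)/(3*(n**2 + 10*n + 21)) and s_(1) = -1/7, so S(n) = 4*n*(-n - 10)/(21*(n**2 + 10*n + 21)).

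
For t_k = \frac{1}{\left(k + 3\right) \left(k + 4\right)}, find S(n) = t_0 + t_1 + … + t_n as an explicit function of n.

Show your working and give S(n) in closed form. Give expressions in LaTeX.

Ratio r(k) = (k + 3)/(k + 5).
Factor: A=k + 3; B=k + 5; C=1.
Solve (k + 3)·f(k+1) − (k + 4)·f(k) = 1.
Degrees (1,1,0) ⇒ d ≤ 1.
A polynomial solution: f(k) = k/3.
Certificate R = B(k−1)f/C = k*(k + 4)/3 gives s_k = k/(3*(k + 3)).
Verify: 1/(k**2 + 7*k + 12) matches t_k.
Evaluate: s_(n+1) = (n + 1)/(3*(n + 4)); subtract s_(0) = 0 ⇒ S(n) = (n + 1)/(3*(n + 4)).

S(n) = \frac{n + 1}{3 \left(n + 4\right)}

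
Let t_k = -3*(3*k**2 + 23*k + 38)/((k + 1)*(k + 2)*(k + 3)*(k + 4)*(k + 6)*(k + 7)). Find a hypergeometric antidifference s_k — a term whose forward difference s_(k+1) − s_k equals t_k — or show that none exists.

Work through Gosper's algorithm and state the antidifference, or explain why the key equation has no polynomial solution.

The ratio is (k + 1)*(k + 6)*(23*k + 3*(k + 1)**2 + 61)/((k + 5)*(k + 8)*(3*k**2 + 23*k + 38)).
So A=k + 1 and B=k + 8, with C=k**3 + 38*k**2/3 + 51*k + 190/3.
Key eq: (k + 1)·f(k+1) = (k + 7)·f(k) + (k**3 + 38*k**2/3 + 51*k + 190/3).
deg f ≤ 6 (via 1,1,3).
A polynomial solution: f(k) = k*(k + 2)*(k + 4)*(k + 5)*(k**2 + 10*k + 27)/54.
So s_k = (B(k−1)f/C)·t_k = (k*(k + 2)*(k + 4)*(k + 7)*(k**2 + 10*k + 27)/(18*(3*k**2 + 23*k + 38)))·t_k = k*(-k**2 - 10*k - 27)/(6*(k**3 + 10*k**2 + 27*k + 18)).
s_(k+1) − s_k = 3*(-3*k**2 - 23*k - 38)/(k**6 + 23*k**5 + 207*k**4 + 925*k**3 + 2144*k**2 + 2412*k + 1008) = t_k.

s_k = k*(-k**2 - 10*k - 27)/(6*(k**3 + 10*k**2 + 27*k + 18))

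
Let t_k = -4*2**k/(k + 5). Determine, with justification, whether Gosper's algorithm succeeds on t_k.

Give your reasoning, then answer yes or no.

t_(k+1)/t_k = 2*(k + 5)/(k + 6).
A = 2*k + 10, B = k + 6, C = 1.
Key eq: (2*k + 10)·f(k+1) = (k + 5)·f(k) + (1).
deg f ≤ -1 (via 1,1,0).
Negative degree bound (-1): no f exists, t_k not Gosper-summable.

No — t_k has no hypergeometric antidifference.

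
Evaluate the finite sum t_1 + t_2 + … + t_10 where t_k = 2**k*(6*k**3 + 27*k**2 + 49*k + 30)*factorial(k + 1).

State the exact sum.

Σ = 390436120166368

Compute t_(k+1)/t_k: get 2*(6*k**4 + 57*k**3 + 211*k**2 + 354*k + 224)/(6*k**3 + 27*k**2 + 49*k + 30).
A = 2*k + 4, B = 1, C = k**3 + 9*k**2/2 + 49*k/6 + 5.
Need (2*k + 4)·f(k+1) − (1)·f(k) = k**3 + 9*k**2/2 + 49*k/6 + 5.
Bound: deg f ≤ 2.
Solving with deg f ≤ 2: f(k) = (3*k**2 + 3*k + 2)/6.
Get s_k = R·t_k = 2**k*(3*k**2 + 3*k + 2)*factorial(k + 1) with R(k) = B(k−1)f(k)/C(k) = (3*k**2 + 3*k + 2)/(6*k**3 + 27*k**2 + 49*k + 30).
Verify: 2**k*(6*k**3 + 27*k**2 + 49*k + 30)*factorial(k + 1) matches t_k.
Evaluate s at k=11 and k=1: 390436120166400 and 32; difference 390436120166368.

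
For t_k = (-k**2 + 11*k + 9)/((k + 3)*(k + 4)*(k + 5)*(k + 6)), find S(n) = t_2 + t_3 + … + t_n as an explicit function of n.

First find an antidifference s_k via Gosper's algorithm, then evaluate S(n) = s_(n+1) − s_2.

t_(k+1)/t_k = (k + 3)*(11*k - (k + 1)**2 + 20)/((k + 7)*(-k**2 + 11*k + 9)).
Gosper form: A/B · C(k+1)/C(k) with A=k + 3, B=k + 7, C=k**2 - 11*k - 9.
Set up (k + 3)·f(k+1) − (k + 6)·f(k) − (k**2 - 11*k - 9) = 0.
Degrees (1,1,2) ⇒ d ≤ 3.
Coefficient equations give f(k) = -k*(k**2 + 27*k + 17)/15.
R(k) = B(k−1)·f(k)/C(k) = -k*(k + 6)*(k**2 + 27*k + 17)/(15*(k**2 - 11*k - 9)); s_k = R·t_k = k*(k**2 + 27*k + 17)/(15*(k + 3)*(k + 4)*(k + 5)).
s_(k+1) − s_k = (-k**2 + 11*k + 9)/(k**4 + 18*k**3 + 119*k**2 + 342*k + 360) = t_k.
s_(n+1) = (n**3 + 30*n**2 + 74*n + 45)/(15*(n**3 + 15*n**2 + 74*n + 120)) and s_(2) = 1/21, so S(n) = (2*n**3 + 135*n**2 + 148*n - 285)/(105*(n**3 + 15*n**2 + 74*n + 120)).

S(n) = (2*n**3 + 135*n**2 + 148*n - 285)/(105*(n**3 + 15*n**2 + 74*n + 120))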